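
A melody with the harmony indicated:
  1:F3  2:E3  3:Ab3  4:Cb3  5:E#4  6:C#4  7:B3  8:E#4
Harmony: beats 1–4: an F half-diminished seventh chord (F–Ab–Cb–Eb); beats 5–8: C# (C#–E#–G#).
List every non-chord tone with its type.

The harmony at that moment is F half-diminished seventh chord (F, Ab, Cb, Eb); E3 is not a chord tone.
It is approached by step down from F3 and left by leap up to Ab3.
Step in, leap out — an escape tone.
The harmony at that moment is C# major triad (C#, E#, G#); B3 is not a chord tone.
It is approached by step down from C#4 and left by leap up to E#4.
Step in, leap out — an escape tone.

E3 (beat 2) — escape tone; B3 (beat 7) — escape tone.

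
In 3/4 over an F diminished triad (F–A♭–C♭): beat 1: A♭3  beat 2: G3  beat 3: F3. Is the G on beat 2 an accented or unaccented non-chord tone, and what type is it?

The harmony at that moment is F diminished triad (F, A♭, C♭); G3 is not a chord tone.
It is approached by step down from A♭3 and left by step down to F3.
Step in, step out in the same direction — a passing tone.
It falls on a weak beat, so it is unaccented.

Unaccented passing tone.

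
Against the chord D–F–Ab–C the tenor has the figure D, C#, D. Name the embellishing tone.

The harmony at that moment is D half-diminished seventh chord (D, F, Ab, C); C# is not a chord tone.
It is approached by step down from D and left by step up to D.
Step away and step back to the same note — a neighbor tone (lower neighbor).

C# is a neighbor tone.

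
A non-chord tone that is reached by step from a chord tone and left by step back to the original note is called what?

Neighbor tone.

Approach: by step. Departure: by step in the opposite direction, back to the starting pitch.
Stepwise on both sides but reversing to return to the same chord tone — a neighbor tone. (Had it continued onward in the same direction it would be a passing tone instead.)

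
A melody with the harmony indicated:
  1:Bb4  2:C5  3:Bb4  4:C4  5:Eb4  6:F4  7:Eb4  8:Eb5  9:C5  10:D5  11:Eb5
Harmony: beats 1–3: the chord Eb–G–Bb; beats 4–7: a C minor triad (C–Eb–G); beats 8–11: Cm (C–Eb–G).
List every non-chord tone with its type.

The harmony at that moment is Eb major triad (Eb, G, Bb); C5 is not a chord tone.
It is approached by step up from Bb4 and left by step down to Bb4.
Step away and step back to the same note — a neighbor tone (upper neighbor).
The harmony at that moment is C minor triad (C, Eb, G); F4 is not a chord tone.
It is approached by step up from Eb4 and left by step down to Eb4.
Step away and step back to the same note — a neighbor tone (upper neighbor).
The harmony at that moment is C minor triad (C, Eb, G); D5 is not a chord tone.
It is approached by step up from C5 and left by step up to Eb5.
Step in, step out in the same direction — a passing tone.

C5 (beat 2) — neighbor tone; F4 (beat 6) — neighbor tone; D5 (beat 10) — passing tone.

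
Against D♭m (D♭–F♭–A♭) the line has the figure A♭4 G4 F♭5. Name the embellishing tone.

The harmony at that moment is D♭ minor triad (D♭, F♭, A♭); G4 is not a chord tone.
It is approached by step down from A♭4 and left by leap up to F♭5.
Step in, leap out — an escape tone.

G4 is an escape tone.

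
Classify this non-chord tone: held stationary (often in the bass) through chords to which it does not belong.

Pedal tone.

Approach: none. Departure: none — a single pitch is sustained while the chords change around it, passing through harmonies that do not contain it.
No melodic motion at all; the dissonance is created entirely by the moving harmonies against the stationary note — a pedal tone (pedal point).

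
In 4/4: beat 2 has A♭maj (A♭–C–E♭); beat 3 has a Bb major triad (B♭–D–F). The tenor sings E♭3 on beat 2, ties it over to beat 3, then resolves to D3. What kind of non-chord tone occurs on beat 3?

The harmony at that moment is B♭ major triad (B♭, D, F); E♭3 is not a chord tone.
It is held over (the same pitch as the preceding E♭3) and left by step down to D3.
Held over from the previous chord and resolving down by step — a suspension.

Suspension.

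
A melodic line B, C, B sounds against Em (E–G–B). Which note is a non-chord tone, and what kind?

C is a neighbor tone.

The harmony at that moment is E minor triad (E, G, B); C is not a chord tone.
It is approached by step up from B and left by step down to B.
Step away and step back to the same note — a neighbor tone (upper neighbor).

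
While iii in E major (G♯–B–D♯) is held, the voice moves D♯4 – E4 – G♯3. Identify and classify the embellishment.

E4 is an escape tone.

The harmony at that moment is G♯ minor triad (G♯, B, D♯); E4 is not a chord tone.
It is approached by step up from D♯4 and left by leap down to G♯3.
Step in, leap out — an escape tone.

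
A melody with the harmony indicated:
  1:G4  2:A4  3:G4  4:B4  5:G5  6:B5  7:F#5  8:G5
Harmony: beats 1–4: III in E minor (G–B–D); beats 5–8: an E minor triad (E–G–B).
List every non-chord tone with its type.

A4 (beat 2) — neighbor tone; F#5 (beat 7) — appoggiatura.

The harmony at that moment is G major triad (G, B, D); A4 is not a chord tone.
It is approached by step up from G4 and left by step down to G4.
Step away and step back to the same note — a neighbor tone (upper neighbor).
The harmony at that moment is E minor triad (E, G, B); F#5 is not a chord tone.
It is approached by leap down from B5 and left by step up to G5.
Leap in, step out — an appoggiatura.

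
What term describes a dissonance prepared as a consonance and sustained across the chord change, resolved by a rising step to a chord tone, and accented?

Approach: by preparation — the pitch is first a chord tone, then held (tied or repeated) while the harmony changes under it. Departure: up by step. Metric position: strong.
A prepared dissonance that resolves upward by step — a retardation. (The same figure resolving downward would be a suspension.)

Retardation.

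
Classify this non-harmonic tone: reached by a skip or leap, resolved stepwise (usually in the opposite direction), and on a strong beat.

Approach: by leap. Departure: by step. Metric position: strong.
Leap in, step out, in a metrically strong position — an appoggiatura. (It is the mirror image of the escape tone, which steps in and leaps out from a weak position.)

Appoggiatura.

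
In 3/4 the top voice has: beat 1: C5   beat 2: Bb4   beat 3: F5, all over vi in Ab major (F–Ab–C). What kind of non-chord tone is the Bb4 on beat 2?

Escape tone.

The harmony at that moment is F minor triad (F, Ab, C); Bb4 is not a chord tone.
It is approached by step down from C5 and left by leap up to F5.
Step in, leap out, on a weak beat — an escape tone.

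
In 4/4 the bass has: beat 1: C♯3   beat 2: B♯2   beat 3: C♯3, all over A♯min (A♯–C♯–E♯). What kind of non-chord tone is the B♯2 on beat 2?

The harmony at that moment is A♯ minor triad (A♯, C♯, E♯); B♯2 is not a chord tone.
It is approached by step down from C♯3 and left by step up to C♯3.
Step away and step back to the same note — a neighbor tone (lower neighbor).

Lower neighbor tone.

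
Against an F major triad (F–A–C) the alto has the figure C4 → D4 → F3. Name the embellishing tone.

The harmony at that moment is F major triad (F, A, C); D4 is not a chord tone.
It is approached by step up from C4 and left by leap down to F3.
Step in, leap out — an escape tone.

D4 is an escape tone.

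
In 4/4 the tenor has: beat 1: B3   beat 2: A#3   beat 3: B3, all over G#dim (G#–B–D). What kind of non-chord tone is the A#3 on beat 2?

The harmony at that moment is G# diminished triad (G#, B, D); A#3 is not a chord tone.
It is approached by step down from B3 and left by step up to B3.
Step away and step back to the same note — a neighbor tone (lower neighbor).

Lower neighbor tone.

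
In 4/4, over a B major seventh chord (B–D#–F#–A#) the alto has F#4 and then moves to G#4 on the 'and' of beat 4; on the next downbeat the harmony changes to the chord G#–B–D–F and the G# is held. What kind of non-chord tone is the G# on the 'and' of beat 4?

The harmony at that moment is B major seventh chord (B, D#, F#, A#); G#4 is not a chord tone.
It is approached by step up from F#4 and then sustained as the same pitch into the next harmony.
Arriving early and becoming a chord tone when the harmony changes — an anticipation.

Anticipation.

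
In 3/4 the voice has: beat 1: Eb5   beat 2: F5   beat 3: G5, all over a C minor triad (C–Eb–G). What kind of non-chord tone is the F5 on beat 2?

The harmony at that moment is C minor triad (C, Eb, G); F5 is not a chord tone.
It is approached by step up from Eb5 and left by step up to G5.
Step in, step out in the same direction — a passing tone.

Passing tone.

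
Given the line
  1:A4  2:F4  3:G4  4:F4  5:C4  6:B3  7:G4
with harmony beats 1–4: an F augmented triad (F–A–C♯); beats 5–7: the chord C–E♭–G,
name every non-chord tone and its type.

The harmony at that moment is F augmented triad (F, A, C♯); G4 is not a chord tone.
It is approached by step up from F4 and left by step down to F4.
Step away and step back to the same note — a neighbor tone (upper neighbor).
The harmony at that moment is C minor triad (C, E♭, G); B3 is not a chord tone.
It is approached by step down from C4 and left by leap up to G4.
Step in, leap out — an escape tone.

G4 (beat 3) — neighbor tone; B3 (beat 6) — escape tone.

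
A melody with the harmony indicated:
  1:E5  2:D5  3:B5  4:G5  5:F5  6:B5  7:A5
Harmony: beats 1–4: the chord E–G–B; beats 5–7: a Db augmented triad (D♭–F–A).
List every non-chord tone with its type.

D5 (beat 2) — escape tone; B5 (beat 6) — appoggiatura.

The harmony at that moment is E minor triad (E, G, B); D5 is not a chord tone.
It is approached by step down from E5 and left by leap up to B5.
Step in, leap out — an escape tone.
The harmony at that moment is D♭ augmented triad (D♭, F, A); B5 is not a chord tone.
It is approached by leap up from F5 and left by step down to A5.
Leap in, step out — an appoggiatura.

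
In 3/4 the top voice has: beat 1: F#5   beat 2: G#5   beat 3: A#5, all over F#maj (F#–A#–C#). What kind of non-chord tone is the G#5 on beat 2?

Passing tone.

The harmony at that moment is F# major triad (F#, A#, C#); G#5 is not a chord tone.
It is approached by step up from F#5 and left by step up to A#5.
Step in, step out in the same direction — a passing tone.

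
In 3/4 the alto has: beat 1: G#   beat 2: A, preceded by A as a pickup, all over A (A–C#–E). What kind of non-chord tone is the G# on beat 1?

Lower neighbor tone.

The harmony at that moment is A major triad (A, C#, E); G# is not a chord tone.
It is approached by step down from A and left by step up to A.
Step away and step back to the same note — a neighbor tone (lower neighbor).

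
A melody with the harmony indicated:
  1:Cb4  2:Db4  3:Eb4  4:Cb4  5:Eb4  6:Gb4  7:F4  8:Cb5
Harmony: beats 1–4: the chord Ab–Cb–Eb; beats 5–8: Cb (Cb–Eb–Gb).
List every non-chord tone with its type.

The harmony at that moment is Ab minor triad (Ab, Cb, Eb); Db4 is not a chord tone.
It is approached by step up from Cb4 and left by step up to Eb4.
Step in, step out in the same direction — a passing tone.
The harmony at that moment is Cb major triad (Cb, Eb, Gb); F4 is not a chord tone.
It is approached by step down from Gb4 and left by leap up to Cb5.
Step in, leap out — an escape tone.

Db4 (beat 2) — passing tone; F4 (beat 7) — escape tone.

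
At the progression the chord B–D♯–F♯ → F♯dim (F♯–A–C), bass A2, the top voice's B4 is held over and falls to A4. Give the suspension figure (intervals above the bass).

9–8 suspension.

At the second chord the bass is A2. The suspended B4 lies a ninth above the bass; after resolving down by step to A4, the interval above the bass becomes an octave.
Suspension figures are named by those two intervals: 9–8.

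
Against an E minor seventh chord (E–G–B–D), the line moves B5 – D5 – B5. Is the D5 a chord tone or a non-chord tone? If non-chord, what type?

Chord tone (the seventh of E minor seventh chord).

E minor seventh chord contains E, G, B, D; D is the seventh, so it is a chord tone.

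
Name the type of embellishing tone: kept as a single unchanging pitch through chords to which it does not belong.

Pedal tone.

Approach: none. Departure: none — a single pitch is sustained while the chords change around it, passing through harmonies that do not contain it.
No melodic motion at all; the dissonance is created entirely by the moving harmonies against the stationary note — a pedal tone (pedal point).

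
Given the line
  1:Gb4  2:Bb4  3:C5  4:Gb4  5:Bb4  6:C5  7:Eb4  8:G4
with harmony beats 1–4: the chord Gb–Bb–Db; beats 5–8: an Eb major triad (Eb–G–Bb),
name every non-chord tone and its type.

C5 (beat 3) — escape tone; C5 (beat 6) — escape tone.

The harmony at that moment is Gb major triad (Gb, Bb, Db); C5 is not a chord tone.
It is approached by step up from Bb4 and left by leap down to Gb4.
Step in, leap out — an escape tone.
The harmony at that moment is Eb major triad (Eb, G, Bb); C5 is not a chord tone.
It is approached by step up from Bb4 and left by leap down to Eb4.
Step in, leap out — an escape tone.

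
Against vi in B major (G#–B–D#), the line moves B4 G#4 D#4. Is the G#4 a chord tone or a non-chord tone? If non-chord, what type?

G# minor triad contains G#, B, D#; G# is the root, so it is a chord tone.

Chord tone (the root of G# minor triad).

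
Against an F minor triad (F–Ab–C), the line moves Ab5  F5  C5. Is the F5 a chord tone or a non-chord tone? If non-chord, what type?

Chord tone (the root of F minor triad).

F minor triad contains F, Ab, C; F is the root, so it is a chord tone.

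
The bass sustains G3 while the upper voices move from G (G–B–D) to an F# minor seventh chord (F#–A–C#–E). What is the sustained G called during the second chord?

Pedal tone (pedal point).

The harmony at that moment is F# minor seventh chord (F#, A, C#, E); G3 is not a chord tone.
It is held over (the same pitch as the preceding G3) and then sustained as the same pitch into the next harmony.
Sustained through a change of harmony — a pedal tone.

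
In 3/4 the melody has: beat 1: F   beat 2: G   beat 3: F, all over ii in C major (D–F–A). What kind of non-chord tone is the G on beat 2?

The harmony at that moment is D minor triad (D, F, A); G is not a chord tone.
It is approached by step up from F and left by step down to F.
Step away and step back to the same note — a neighbor tone (upper neighbor).

Upper neighbor tone.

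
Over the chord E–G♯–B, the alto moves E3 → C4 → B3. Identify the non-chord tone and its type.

The harmony at that moment is E major triad (E, G♯, B); C4 is not a chord tone.
It is approached by leap up from E3 and left by step down to B3.
Leap in, step out — an appoggiatura.

C4 is an appoggiatura.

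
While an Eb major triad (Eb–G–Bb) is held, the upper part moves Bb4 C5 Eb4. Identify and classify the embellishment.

C5 is an escape tone.

The harmony at that moment is Eb major triad (Eb, G, Bb); C5 is not a chord tone.
It is approached by step up from Bb4 and left by leap down to Eb4.
Step in, leap out — an escape tone.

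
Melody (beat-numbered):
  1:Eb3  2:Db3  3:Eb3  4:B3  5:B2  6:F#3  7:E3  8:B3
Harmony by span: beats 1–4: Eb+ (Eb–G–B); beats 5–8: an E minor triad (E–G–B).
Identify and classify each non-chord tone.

The harmony at that moment is Eb augmented triad (Eb, G, B); Db3 is not a chord tone.
It is approached by step down from Eb3 and left by step up to Eb3.
Step away and step back to the same note — a neighbor tone (lower neighbor).
The harmony at that moment is E minor triad (E, G, B); F#3 is not a chord tone.
It is approached by leap up from B2 and left by step down to E3.
Leap in, step out — an appoggiatura.

Db3 (beat 2) — neighbor tone; F#3 (beat 6) — appoggiatura.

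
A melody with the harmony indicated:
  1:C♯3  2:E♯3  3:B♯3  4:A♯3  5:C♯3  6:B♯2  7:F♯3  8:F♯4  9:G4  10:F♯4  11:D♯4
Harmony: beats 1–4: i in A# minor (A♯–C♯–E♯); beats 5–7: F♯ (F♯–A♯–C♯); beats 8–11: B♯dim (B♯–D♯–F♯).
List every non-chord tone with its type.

The harmony at that moment is A♯ minor triad (A♯, C♯, E♯); B♯3 is not a chord tone.
It is approached by leap up from E♯3 and left by step down to A♯3.
Leap in, step out — an appoggiatura.
The harmony at that moment is F♯ major triad (F♯, A♯, C♯); B♯2 is not a chord tone.
It is approached by step down from C♯3 and left by leap up to F♯3.
Step in, leap out — an escape tone.
The harmony at that moment is B♯ diminished triad (B♯, D♯, F♯); G4 is not a chord tone.
It is approached by step up from F♯4 and left by step down to F♯4.
Step away and step back to the same note — a neighbor tone (upper neighbor).

B♯3 (beat 3) — appoggiatura; B♯2 (beat 6) — escape tone; G4 (beat 9) — neighbor tone.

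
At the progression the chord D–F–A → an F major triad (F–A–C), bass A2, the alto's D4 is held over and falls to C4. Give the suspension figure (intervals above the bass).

4–3 suspension.

At the second chord the bass is A2. The suspended D4 lies a fourth above the bass; after resolving down by step to C4, the interval above the bass becomes a third.
Suspension figures are named by those two intervals: 4–3.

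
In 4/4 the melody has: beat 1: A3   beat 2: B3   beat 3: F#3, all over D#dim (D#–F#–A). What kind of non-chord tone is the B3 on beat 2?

The harmony at that moment is D# diminished triad (D#, F#, A); B3 is not a chord tone.
It is approached by step up from A3 and left by leap down to F#3.
Step in, leap out, on a weak beat — an escape tone.

Escape tone.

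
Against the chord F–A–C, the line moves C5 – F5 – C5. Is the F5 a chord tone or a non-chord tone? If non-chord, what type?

F major triad contains F, A, C; F is the root, so it is a chord tone.

Chord tone (the root of F major triad).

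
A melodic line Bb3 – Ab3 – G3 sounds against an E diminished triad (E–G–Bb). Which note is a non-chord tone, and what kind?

The harmony at that moment is E diminished triad (E, G, Bb); Ab3 is not a chord tone.
It is approached by step down from Bb3 and left by step down to G3.
Step in, step out in the same direction — a passing tone.

Ab3 is a passing tone.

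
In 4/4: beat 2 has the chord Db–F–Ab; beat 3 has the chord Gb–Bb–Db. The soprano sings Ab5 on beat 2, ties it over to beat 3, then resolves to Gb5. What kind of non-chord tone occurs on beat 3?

Suspension.

The harmony at that moment is Gb major triad (Gb, Bb, Db); Ab5 is not a chord tone.
It is held over (the same pitch as the preceding Ab5) and left by step down to Gb5.
Held over from the previous chord and resolving down by step — a suspension.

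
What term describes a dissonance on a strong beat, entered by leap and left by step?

Approach: by leap. Departure: by step. Metric position: strong.
Leap in, step out, in a metrically strong position — an appoggiatura. (It is the mirror image of the escape tone, which steps in and leaps out from a weak position.)

Appoggiatura.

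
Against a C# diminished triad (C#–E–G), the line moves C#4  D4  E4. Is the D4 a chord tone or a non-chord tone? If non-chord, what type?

Non-chord tone — a passing tone.

The harmony at that moment is C# diminished triad (C#, E, G); D4 is not a chord tone.
It is approached by step up from C#4 and left by step up to E4.
Step in, step out in the same direction — a passing tone.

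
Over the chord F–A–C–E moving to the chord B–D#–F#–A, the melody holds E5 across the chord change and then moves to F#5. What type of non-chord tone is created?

The harmony at that moment is B dominant seventh chord (B, D#, F#, A); E5 is not a chord tone.
It is held over (the same pitch as the preceding E5) and left by step up to F#5.
Held over from the previous chord and resolving up by step — a retardation.

E5 is a retardation.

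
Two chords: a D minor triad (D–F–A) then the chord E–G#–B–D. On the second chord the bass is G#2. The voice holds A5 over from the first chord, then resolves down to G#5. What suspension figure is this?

9–8 suspension.

At the second chord the bass is G#2. The suspended A5 lies a ninth above the bass; after resolving down by step to G#5, the interval above the bass becomes an octave.
Suspension figures are named by those two intervals: 9–8.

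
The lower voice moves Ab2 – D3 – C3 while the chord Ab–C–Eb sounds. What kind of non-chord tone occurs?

D3 is an appoggiatura.

The harmony at that moment is Ab major triad (Ab, C, Eb); D3 is not a chord tone.
It is approached by leap up from Ab2 and left by step down to C3.
Leap in, step out — an appoggiatura.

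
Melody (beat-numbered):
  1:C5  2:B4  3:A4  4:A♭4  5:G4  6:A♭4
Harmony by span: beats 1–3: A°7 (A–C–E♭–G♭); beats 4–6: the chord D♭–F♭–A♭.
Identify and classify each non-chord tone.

The harmony at that moment is A diminished seventh chord (A, C, E♭, G♭); B4 is not a chord tone.
It is approached by step down from C5 and left by step down to A4.
Step in, step out in the same direction — a passing tone.
The harmony at that moment is D♭ minor triad (D♭, F♭, A♭); G4 is not a chord tone.
It is approached by step down from A♭4 and left by step up to A♭4.
Step away and step back to the same note — a neighbor tone (lower neighbor).

B4 (beat 2) — passing tone; G4 (beat 5) — neighbor tone.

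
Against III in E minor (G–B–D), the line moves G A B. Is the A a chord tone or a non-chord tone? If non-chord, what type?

Non-chord tone — a passing tone.

The harmony at that moment is G major triad (G, B, D); A is not a chord tone.
It is approached by step up from G and left by step up to B.
Step in, step out in the same direction — a passing tone.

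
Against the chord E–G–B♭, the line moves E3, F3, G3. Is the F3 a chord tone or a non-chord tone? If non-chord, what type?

The harmony at that moment is E diminished triad (E, G, B♭); F3 is not a chord tone.
It is approached by step up from E3 and left by step up to G3.
Step in, step out in the same direction — a passing tone.

Non-chord tone — a passing tone.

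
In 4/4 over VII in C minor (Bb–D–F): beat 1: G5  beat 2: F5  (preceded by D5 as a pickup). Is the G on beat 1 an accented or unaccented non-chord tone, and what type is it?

Accented appoggiatura.

The harmony at that moment is Bb major triad (Bb, D, F); G5 is not a chord tone.
It is approached by leap up from D5 and left by step down to F5.
Leap in, step out — an appoggiatura.
It falls on the downbeat, so it is accented.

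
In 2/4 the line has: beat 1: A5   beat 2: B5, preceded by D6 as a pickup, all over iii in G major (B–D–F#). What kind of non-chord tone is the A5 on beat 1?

The harmony at that moment is B minor triad (B, D, F#); A5 is not a chord tone.
It is approached by leap down from D6 and left by step up to B5.
Leap in, step out, metrically accented — an appoggiatura.

Appoggiatura.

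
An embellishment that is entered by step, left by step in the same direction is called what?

Passing tone.

Approach: by step. Departure: by step, continuing in the same direction.
Stepwise on both sides with no change of direction means the note fills in the space between two different chord tones — a passing tone. (Had it turned back to its starting note it would be a neighbor tone instead.)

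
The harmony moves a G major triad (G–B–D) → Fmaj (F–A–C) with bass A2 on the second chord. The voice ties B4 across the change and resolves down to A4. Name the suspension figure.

At the second chord the bass is A2. The suspended B4 lies a ninth above the bass; after resolving down by step to A4, the interval above the bass becomes an octave.
Suspension figures are named by those two intervals: 9–8.

9–8 suspension.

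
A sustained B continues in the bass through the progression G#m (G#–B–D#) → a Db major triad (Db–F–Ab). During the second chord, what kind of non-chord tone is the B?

The harmony at that moment is Db major triad (Db, F, Ab); B is not a chord tone.
It is held over (the same pitch as the preceding B) and then sustained as the same pitch into the next harmony.
Sustained through a change of harmony — a pedal tone.

Pedal tone (pedal point).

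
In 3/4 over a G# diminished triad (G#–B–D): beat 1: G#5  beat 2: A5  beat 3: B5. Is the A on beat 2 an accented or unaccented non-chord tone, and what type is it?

The harmony at that moment is G# diminished triad (G#, B, D); A5 is not a chord tone.
It is approached by step up from G#5 and left by step up to B5.
Step in, step out in the same direction — a passing tone.
It falls on a weak beat, so it is unaccented.

Unaccented passing tone.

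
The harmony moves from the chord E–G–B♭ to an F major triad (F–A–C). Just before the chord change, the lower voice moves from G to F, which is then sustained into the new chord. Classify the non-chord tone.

The harmony at that moment is E diminished triad (E, G, B♭); F is not a chord tone.
It is approached by step down from G and then sustained as the same pitch into the next harmony.
Arriving early and becoming a chord tone when the harmony changes — an anticipation.

F is an anticipation.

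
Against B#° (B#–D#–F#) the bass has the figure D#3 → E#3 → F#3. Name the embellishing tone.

The harmony at that moment is B# diminished triad (B#, D#, F#); E#3 is not a chord tone.
It is approached by step up from D#3 and left by step up to F#3.
Step in, step out in the same direction — a passing tone.

E#3 is a passing tone.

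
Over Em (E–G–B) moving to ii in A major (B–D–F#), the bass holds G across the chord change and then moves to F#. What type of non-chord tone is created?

The harmony at that moment is B minor triad (B, D, F#); G is not a chord tone.
It is held over (the same pitch as the preceding G) and left by step down to F#.
Held over from the previous chord and resolving down by step — a suspension.

G is a suspension.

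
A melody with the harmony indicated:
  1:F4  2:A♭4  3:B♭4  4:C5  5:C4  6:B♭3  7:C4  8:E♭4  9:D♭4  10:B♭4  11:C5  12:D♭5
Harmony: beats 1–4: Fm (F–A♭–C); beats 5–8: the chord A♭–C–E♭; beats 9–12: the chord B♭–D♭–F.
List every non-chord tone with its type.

The harmony at that moment is F minor triad (F, A♭, C); B♭4 is not a chord tone.
It is approached by step up from A♭4 and left by step up to C5.
Step in, step out in the same direction — a passing tone.
The harmony at that moment is A♭ major triad (A♭, C, E♭); B♭3 is not a chord tone.
It is approached by step down from C4 and left by step up to C4.
Step away and step back to the same note — a neighbor tone (lower neighbor).
The harmony at that moment is B♭ minor triad (B♭, D♭, F); C5 is not a chord tone.
It is approached by step up from B♭4 and left by step up to D♭5.
Step in, step out in the same direction — a passing tone.

B♭4 (beat 3) — passing tone; B♭3 (beat 6) — neighbor tone; C5 (beat 11) — passing tone.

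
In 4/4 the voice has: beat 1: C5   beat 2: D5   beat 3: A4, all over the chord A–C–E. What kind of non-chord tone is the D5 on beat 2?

The harmony at that moment is A minor triad (A, C, E); D5 is not a chord tone.
It is approached by step up from C5 and left by leap down to A4.
Step in, leap out, on a weak beat — an escape tone.

Escape tone.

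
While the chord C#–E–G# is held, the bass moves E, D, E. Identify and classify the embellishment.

The harmony at that moment is C# minor triad (C#, E, G#); D is not a chord tone.
It is approached by step down from E and left by step up to E.
Step away and step back to the same note — a neighbor tone (lower neighbor).

D is a neighbor tone.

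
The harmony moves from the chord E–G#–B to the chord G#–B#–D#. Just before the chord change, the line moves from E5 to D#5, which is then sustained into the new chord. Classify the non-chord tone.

D#5 is an anticipation.

The harmony at that moment is E major triad (E, G#, B); D#5 is not a chord tone.
It is approached by step down from E5 and then sustained as the same pitch into the next harmony.
Arriving early and becoming a chord tone when the harmony changes — an anticipation.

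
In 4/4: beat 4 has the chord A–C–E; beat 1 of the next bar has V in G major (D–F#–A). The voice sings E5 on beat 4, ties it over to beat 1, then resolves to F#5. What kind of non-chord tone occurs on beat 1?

The harmony at that moment is D major triad (D, F#, A); E5 is not a chord tone.
It is held over (the same pitch as the preceding E5) and left by step up to F#5.
Held over from the previous chord and resolving up by step — a retardation.

Retardation.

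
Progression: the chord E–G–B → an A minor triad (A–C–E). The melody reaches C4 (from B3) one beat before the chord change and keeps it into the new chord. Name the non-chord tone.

The harmony at that moment is E minor triad (E, G, B); C4 is not a chord tone.
It is approached by step up from B3 and then sustained as the same pitch into the next harmony.
Arriving early and becoming a chord tone when the harmony changes — an anticipation.

C4 is an anticipation.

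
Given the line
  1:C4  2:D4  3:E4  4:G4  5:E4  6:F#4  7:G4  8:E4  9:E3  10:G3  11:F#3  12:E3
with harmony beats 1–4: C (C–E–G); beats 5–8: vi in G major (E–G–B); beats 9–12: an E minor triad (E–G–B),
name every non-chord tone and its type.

The harmony at that moment is C major triad (C, E, G); D4 is not a chord tone.
It is approached by step up from C4 and left by step up to E4.
Step in, step out in the same direction — a passing tone.
The harmony at that moment is E minor triad (E, G, B); F#4 is not a chord tone.
It is approached by step up from E4 and left by step up to G4.
Step in, step out in the same direction — a passing tone.
The harmony at that moment is E minor triad (E, G, B); F#3 is not a chord tone.
It is approached by step down from G3 and left by step down to E3.
Step in, step out in the same direction — a passing tone.

D4 (beat 2) — passing tone; F#4 (beat 6) — passing tone; F#3 (beat 11) — passing tone.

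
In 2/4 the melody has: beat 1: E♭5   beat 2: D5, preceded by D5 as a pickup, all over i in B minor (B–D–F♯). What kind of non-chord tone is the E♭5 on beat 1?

Upper neighbor tone.

The harmony at that moment is B minor triad (B, D, F♯); E♭5 is not a chord tone.
It is approached by step up from D5 and left by step down to D5.
Step away and step back to the same note — a neighbor tone (upper neighbor).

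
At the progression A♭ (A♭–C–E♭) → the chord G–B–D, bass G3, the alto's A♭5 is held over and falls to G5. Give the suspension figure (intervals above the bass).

At the second chord the bass is G3. The suspended A♭5 lies a ninth above the bass; after resolving down by step to G5, the interval above the bass becomes an octave.
Suspension figures are named by those two intervals: 9–8.

9–8 suspension.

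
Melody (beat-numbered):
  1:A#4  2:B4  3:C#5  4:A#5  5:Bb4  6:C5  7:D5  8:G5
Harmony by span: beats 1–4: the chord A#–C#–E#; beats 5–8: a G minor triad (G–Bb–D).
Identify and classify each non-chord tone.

B4 (beat 2) — passing tone; C5 (beat 6) — passing tone.

The harmony at that moment is A# minor triad (A#, C#, E#); B4 is not a chord tone.
It is approached by step up from A#4 and left by step up to C#5.
Step in, step out in the same direction — a passing tone.
The harmony at that moment is G minor triad (G, Bb, D); C5 is not a chord tone.
It is approached by step up from Bb4 and left by step up to D5.
Step in, step out in the same direction — a passing tone.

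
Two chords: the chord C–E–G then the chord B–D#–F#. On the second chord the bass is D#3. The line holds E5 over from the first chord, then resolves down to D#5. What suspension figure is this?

9–8 suspension.

At the second chord the bass is D#3. The suspended E5 lies a ninth above the bass; after resolving down by step to D#5, the interval above the bass becomes an octave.
Suspension figures are named by those two intervals: 9–8.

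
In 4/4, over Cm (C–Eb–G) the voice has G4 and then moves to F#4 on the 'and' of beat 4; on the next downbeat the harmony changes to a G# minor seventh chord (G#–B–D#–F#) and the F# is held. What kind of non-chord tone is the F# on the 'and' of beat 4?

The harmony at that moment is C minor triad (C, Eb, G); F#4 is not a chord tone.
It is approached by step down from G4 and then sustained as the same pitch into the next harmony.
Arriving early and becoming a chord tone when the harmony changes — an anticipation.

Anticipation.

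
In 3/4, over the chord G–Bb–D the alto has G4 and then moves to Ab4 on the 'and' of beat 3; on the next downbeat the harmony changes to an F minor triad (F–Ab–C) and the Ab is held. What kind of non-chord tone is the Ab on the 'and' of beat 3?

Anticipation.

The harmony at that moment is G minor triad (G, Bb, D); Ab4 is not a chord tone.
It is approached by step up from G4 and then sustained as the same pitch into the next harmony.
Arriving early and becoming a chord tone when the harmony changes — an anticipation.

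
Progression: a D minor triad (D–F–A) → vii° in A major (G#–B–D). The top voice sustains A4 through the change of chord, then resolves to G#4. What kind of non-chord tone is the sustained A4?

A4 is a suspension.

The harmony at that moment is G# diminished triad (G#, B, D); A4 is not a chord tone.
It is held over (the same pitch as the preceding A4) and left by step down to G#4.
Held over from the previous chord and resolving down by step — a suspension.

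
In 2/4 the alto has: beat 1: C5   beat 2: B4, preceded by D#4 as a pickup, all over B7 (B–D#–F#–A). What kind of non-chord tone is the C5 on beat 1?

The harmony at that moment is B dominant seventh chord (B, D#, F#, A); C5 is not a chord tone.
It is approached by leap up from D#4 and left by step down to B4.
Leap in, step out, metrically accented — an appoggiatura.

Appoggiatura.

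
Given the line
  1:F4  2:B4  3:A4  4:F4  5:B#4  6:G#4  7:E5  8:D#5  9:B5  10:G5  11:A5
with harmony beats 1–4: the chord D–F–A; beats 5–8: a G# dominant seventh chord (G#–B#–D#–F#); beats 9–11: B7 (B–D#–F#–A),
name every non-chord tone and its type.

The harmony at that moment is D minor triad (D, F, A); B4 is not a chord tone.
It is approached by leap up from F4 and left by step down to A4.
Leap in, step out — an appoggiatura.
The harmony at that moment is G# dominant seventh chord (G#, B#, D#, F#); E5 is not a chord tone.
It is approached by leap up from G#4 and left by step down to D#5.
Leap in, step out — an appoggiatura.
The harmony at that moment is B dominant seventh chord (B, D#, F#, A); G5 is not a chord tone.
It is approached by leap down from B5 and left by step up to A5.
Leap in, step out — an appoggiatura.

B4 (beat 2) — appoggiatura; E5 (beat 7) — appoggiatura; G5 (beat 10) — appoggiatura.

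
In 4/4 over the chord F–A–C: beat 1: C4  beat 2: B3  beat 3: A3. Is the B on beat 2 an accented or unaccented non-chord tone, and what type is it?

Unaccented passing tone.

The harmony at that moment is F major triad (F, A, C); B3 is not a chord tone.
It is approached by step down from C4 and left by step down to A3.
Step in, step out in the same direction — a passing tone.
It falls on a weak beat, so it is unaccented.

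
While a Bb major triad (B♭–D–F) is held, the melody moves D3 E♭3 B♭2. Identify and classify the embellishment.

The harmony at that moment is B♭ major triad (B♭, D, F); E♭3 is not a chord tone.
It is approached by step up from D3 and left by leap down to B♭2.
Step in, leap out — an escape tone.

E♭3 is an escape tone.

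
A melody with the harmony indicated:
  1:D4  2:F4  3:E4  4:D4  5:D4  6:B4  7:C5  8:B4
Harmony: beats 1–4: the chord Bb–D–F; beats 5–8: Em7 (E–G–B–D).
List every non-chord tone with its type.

The harmony at that moment is Bb major triad (Bb, D, F); E4 is not a chord tone.
It is approached by step down from F4 and left by step down to D4.
Step in, step out in the same direction — a passing tone.
The harmony at that moment is E minor seventh chord (E, G, B, D); C5 is not a chord tone.
It is approached by step up from B4 and left by step down to B4.
Step away and step back to the same note — a neighbor tone (upper neighbor).

E4 (beat 3) — passing tone; C5 (beat 7) — neighbor tone.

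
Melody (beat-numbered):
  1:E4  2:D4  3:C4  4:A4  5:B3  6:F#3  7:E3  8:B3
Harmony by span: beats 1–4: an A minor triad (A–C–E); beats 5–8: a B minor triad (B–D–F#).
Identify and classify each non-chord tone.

D4 (beat 2) — passing tone; E3 (beat 7) — escape tone.

The harmony at that moment is A minor triad (A, C, E); D4 is not a chord tone.
It is approached by step down from E4 and left by step down to C4.
Step in, step out in the same direction — a passing tone.
The harmony at that moment is B minor triad (B, D, F#); E3 is not a chord tone.
It is approached by step down from F#3 and left by leap up to B3.
Step in, leap out — an escape tone.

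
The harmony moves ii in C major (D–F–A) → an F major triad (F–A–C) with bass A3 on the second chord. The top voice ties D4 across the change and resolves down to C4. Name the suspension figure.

At the second chord the bass is A3. The suspended D4 lies a fourth above the bass; after resolving down by step to C4, the interval above the bass becomes a third.
Suspension figures are named by those two intervals: 4–3.

4–3 suspension.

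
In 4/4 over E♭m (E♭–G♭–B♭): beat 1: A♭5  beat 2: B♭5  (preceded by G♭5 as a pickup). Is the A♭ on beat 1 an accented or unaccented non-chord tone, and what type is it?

Accented passing tone.

The harmony at that moment is E♭ minor triad (E♭, G♭, B♭); A♭5 is not a chord tone.
It is approached by step up from G♭5 and left by step up to B♭5.
Step in, step out in the same direction — a passing tone.
It falls on the downbeat, so it is accented.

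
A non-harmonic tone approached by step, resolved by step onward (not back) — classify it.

Approach: by step. Departure: by step, continuing in the same direction.
Stepwise on both sides with no change of direction means the note fills in the space between two different chord tones — a passing tone. (Had it turned back to its starting note it would be a neighbor tone instead.)

Passing tone.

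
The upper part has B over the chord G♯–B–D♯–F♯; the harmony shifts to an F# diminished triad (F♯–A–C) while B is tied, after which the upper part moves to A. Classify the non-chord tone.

B is a suspension.

The harmony at that moment is F♯ diminished triad (F♯, A, C); B is not a chord tone.
It is held over (the same pitch as the preceding B) and left by step down to A.
Held over from the previous chord and resolving down by step — a suspension.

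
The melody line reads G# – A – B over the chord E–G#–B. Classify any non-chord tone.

The harmony at that moment is E major triad (E, G#, B); A is not a chord tone.
It is approached by step up from G# and left by step up to B.
Step in, step out in the same direction — a passing tone.

A is a passing tone.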